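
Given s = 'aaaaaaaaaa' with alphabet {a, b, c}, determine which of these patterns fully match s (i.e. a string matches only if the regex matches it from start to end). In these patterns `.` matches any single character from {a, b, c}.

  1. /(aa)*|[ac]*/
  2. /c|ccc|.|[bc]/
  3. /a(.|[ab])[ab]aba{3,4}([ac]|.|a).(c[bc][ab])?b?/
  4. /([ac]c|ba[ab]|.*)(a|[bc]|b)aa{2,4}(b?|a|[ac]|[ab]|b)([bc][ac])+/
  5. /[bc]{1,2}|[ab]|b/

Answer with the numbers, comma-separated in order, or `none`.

1

1 → match
2 → no match
3 → no match
4 → no match
5 → no match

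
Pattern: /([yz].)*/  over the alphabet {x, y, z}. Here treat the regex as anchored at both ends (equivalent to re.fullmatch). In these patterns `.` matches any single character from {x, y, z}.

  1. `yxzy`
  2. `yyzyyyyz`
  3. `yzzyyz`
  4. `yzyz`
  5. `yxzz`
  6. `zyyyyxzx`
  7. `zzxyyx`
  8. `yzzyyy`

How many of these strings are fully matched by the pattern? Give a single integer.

1 → match
2 → match
3 → match
4 → match
5 → match
6 → match
7 → no match
8 → match
Total matched: 7

7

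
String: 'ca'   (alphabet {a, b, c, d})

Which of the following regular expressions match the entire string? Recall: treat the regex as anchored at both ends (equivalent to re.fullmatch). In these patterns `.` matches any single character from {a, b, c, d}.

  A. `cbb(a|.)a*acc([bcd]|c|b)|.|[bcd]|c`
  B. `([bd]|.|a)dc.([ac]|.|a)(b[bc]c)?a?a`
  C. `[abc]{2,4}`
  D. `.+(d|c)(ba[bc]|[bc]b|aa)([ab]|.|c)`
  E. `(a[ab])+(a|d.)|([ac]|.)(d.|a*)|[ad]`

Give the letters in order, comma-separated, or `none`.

A → no match
B → no match
C → match
D → no match
E → match

C, E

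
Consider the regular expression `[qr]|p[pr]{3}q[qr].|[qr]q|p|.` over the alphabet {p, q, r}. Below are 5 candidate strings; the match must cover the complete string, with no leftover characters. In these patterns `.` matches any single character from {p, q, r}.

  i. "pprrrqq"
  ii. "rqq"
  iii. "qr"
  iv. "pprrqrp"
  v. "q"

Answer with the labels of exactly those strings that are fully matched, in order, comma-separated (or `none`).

iv, v

i → no match
ii → no match
iii → no match
iv → match
v → match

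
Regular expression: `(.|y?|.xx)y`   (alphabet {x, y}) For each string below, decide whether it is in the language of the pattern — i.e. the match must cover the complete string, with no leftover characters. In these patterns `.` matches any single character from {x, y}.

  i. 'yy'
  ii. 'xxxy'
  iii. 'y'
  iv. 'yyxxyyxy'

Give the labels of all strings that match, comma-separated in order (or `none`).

i, ii, iii

i. 'yy' → match
ii. 'xxxy' → match
iii. 'y' → match
iv. 'yyxxyyxy' → no match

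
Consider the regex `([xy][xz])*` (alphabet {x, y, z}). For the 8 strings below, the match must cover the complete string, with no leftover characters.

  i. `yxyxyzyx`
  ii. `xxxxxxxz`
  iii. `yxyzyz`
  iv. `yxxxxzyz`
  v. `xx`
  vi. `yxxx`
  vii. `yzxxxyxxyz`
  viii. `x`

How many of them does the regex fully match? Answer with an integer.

i → match
ii → match
iii → match
iv → match
v → match
vi → match
vii → no match
viii → no match
Total matched: 6

6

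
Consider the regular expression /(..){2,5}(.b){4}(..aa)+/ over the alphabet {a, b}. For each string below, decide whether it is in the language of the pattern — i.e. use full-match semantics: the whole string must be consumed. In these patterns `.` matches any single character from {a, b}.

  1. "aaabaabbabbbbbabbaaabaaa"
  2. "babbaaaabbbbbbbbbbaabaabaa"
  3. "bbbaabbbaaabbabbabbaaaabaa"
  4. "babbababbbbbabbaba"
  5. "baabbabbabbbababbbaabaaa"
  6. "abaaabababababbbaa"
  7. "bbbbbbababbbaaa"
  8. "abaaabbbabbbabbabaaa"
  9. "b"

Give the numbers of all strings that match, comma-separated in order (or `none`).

1, 5, 6

1 → match
2 → no match
3 → no match
4 → no match — must end with "aa"
5 → match
6 → match
7 → no match
8 → no match
9 → no match — must end with "aa"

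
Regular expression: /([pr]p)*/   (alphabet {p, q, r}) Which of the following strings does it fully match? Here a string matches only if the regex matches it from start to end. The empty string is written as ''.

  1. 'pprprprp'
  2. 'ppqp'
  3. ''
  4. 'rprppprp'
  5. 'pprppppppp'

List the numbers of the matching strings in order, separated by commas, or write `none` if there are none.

1, 3, 4, 5

1. 'pprprprp' → match
2. 'ppqp' → no match
3. '' → match
4. 'rprppprp' → match
5. 'pprppppppp' → match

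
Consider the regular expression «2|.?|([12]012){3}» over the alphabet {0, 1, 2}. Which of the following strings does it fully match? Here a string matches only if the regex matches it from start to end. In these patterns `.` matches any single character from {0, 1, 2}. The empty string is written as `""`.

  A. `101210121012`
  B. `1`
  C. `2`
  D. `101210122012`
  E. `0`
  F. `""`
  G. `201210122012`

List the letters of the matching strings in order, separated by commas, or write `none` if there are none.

A, B, C, D, E, F, G

A. `101210121012` → match
B. `1` → match
C. `2` → match
D. `101210122012` → match
E. `0` → match
F. `""` → match
G. `201210122012` → match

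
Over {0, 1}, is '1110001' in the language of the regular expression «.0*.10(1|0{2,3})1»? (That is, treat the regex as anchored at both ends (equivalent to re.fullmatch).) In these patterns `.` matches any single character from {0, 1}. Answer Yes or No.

Yes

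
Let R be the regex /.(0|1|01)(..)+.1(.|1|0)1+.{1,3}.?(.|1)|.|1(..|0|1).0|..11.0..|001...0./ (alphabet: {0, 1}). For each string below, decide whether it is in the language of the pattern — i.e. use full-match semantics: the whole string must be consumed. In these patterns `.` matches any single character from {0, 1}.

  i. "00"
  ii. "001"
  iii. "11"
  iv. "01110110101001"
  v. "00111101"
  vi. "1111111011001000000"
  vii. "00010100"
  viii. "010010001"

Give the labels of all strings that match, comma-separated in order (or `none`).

i. "00" → no match
ii. "001" → no match
iii. "11" → no match
iv → no match
v. "00111101" → match
vi → no match
vii. "00010100" → no match
viii. "010010001" → no match

v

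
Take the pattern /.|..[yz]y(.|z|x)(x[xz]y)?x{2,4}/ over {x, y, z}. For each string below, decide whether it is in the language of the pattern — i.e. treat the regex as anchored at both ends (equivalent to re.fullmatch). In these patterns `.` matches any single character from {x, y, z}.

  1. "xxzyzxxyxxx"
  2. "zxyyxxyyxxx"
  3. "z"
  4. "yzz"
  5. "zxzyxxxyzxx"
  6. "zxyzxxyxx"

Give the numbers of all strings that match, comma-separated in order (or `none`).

1 → match
2 → no match
3 → match
4 → no match
5 → no match
6 → no match

1, 3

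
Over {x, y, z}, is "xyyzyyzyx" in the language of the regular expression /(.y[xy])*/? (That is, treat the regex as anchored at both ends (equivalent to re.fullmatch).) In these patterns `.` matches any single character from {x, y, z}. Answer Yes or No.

Yes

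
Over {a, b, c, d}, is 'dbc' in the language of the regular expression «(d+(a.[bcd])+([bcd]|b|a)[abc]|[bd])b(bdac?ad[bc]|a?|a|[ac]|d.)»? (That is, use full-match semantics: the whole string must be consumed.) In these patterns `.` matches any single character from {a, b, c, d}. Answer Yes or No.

Yes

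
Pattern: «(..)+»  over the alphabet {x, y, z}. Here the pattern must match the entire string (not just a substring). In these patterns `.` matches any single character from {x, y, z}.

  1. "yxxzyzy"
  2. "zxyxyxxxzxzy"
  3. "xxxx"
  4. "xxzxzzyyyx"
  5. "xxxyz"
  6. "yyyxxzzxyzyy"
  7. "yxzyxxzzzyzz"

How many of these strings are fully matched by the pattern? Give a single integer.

5

1 → no match
2 → match
3 → match
4 → match
5 → no match
6 → match
7 → match
Total matched: 5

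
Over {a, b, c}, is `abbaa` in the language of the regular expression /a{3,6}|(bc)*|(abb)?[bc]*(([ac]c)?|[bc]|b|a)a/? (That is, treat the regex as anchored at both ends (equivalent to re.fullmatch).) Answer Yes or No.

Yes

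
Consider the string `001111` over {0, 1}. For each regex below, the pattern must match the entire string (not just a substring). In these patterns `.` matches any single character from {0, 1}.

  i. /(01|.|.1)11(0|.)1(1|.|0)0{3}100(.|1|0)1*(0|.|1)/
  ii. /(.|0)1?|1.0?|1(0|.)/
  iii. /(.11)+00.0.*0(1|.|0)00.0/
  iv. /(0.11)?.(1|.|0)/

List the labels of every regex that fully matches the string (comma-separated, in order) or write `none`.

iv

i → no match
ii → no match
iii → no match — must end with `0`
iv → match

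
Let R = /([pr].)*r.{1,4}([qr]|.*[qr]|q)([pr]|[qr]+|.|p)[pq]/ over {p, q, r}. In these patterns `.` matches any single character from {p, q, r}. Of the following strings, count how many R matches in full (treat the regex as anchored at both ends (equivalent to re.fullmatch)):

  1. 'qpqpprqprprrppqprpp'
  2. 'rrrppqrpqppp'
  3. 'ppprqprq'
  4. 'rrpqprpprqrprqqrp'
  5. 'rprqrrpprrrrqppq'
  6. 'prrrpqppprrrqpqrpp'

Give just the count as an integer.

1 → no match
2 → no match
3 → no match
4 → match
5 → no match
6 → match
Total matched: 2

2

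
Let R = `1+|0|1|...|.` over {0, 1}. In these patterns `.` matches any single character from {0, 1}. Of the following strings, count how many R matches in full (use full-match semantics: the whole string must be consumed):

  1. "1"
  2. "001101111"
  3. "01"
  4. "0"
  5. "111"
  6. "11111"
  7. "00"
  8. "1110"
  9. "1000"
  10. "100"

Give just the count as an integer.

1 → match
2 → no match
3 → no match
4 → match
5 → match
6 → match
7 → no match
8 → no match
9 → no match
10 → match
Total matched: 5

5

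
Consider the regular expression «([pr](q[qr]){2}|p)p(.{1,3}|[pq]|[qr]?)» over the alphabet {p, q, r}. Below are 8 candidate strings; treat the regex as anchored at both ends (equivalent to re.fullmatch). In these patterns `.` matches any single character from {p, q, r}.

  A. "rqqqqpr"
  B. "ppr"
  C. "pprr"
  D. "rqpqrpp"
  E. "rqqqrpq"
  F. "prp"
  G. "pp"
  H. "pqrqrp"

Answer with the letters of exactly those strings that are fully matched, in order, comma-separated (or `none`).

A, B, C, E, G, H

A → match
B → match
C → match
D → no match
E → match
F → no match
G → match
H → match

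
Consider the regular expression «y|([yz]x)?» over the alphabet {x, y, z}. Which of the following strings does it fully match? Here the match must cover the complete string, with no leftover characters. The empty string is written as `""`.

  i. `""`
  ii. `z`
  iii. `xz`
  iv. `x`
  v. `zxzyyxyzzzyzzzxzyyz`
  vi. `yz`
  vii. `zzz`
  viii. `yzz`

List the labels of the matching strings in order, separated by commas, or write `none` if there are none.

i

i → match
ii → no match
iii → no match
iv → no match
v → no match
vi → no match
vii → no match
viii → no match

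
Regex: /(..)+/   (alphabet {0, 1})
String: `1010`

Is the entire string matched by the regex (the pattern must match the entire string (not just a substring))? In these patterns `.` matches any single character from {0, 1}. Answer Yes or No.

Yes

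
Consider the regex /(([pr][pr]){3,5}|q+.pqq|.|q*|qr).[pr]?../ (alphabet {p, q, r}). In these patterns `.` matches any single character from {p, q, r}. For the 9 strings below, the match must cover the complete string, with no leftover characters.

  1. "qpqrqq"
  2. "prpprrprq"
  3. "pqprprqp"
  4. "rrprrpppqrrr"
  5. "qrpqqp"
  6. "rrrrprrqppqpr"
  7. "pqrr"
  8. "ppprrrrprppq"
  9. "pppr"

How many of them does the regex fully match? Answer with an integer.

5

1 → no match
2 → match
3 → no match
4 → match
5 → no match
6 → no match
7 → match
8 → match
9 → match
Total matched: 5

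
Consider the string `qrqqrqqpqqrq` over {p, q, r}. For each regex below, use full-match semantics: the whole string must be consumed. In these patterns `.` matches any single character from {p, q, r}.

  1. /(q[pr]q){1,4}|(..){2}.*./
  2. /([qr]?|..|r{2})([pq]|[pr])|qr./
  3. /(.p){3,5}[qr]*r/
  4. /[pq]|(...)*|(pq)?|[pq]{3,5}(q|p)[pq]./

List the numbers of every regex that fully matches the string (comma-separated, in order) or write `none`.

1 → match
2 → no match
3 → no match — must end with `r`
4 → match

1, 4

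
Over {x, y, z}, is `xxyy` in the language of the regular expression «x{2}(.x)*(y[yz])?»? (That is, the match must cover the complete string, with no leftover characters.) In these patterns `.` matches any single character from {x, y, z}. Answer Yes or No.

Yes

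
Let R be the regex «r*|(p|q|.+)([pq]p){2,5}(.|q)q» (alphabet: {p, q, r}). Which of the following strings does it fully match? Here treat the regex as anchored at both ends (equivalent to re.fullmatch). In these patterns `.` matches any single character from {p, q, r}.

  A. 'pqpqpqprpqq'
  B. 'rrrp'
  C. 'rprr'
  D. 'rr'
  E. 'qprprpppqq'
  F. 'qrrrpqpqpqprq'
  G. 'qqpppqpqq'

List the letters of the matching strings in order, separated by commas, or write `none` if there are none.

D, F, G

A → no match
B → no match
C → no match
D → match
E → no match
F → match
G → match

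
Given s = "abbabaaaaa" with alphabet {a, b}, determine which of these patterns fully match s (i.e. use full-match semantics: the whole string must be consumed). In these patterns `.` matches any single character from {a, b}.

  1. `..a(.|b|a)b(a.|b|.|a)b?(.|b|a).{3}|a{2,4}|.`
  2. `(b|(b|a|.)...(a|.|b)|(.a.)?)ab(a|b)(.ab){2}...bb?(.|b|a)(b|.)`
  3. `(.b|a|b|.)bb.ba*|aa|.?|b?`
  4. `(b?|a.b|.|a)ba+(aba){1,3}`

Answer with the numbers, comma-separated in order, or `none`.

3

1 → no match
2 → no match
3 → match
4 → no match — must end with "aba"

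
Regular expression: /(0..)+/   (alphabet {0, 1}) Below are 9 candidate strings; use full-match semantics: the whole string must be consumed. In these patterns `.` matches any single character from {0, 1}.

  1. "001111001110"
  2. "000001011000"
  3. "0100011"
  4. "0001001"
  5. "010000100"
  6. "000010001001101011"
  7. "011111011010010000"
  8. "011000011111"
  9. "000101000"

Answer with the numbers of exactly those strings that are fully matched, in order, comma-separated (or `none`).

2

1 → no match
2 → match
3 → no match
4 → no match
5 → no match
6 → no match
7 → no match
8 → no match
9 → no match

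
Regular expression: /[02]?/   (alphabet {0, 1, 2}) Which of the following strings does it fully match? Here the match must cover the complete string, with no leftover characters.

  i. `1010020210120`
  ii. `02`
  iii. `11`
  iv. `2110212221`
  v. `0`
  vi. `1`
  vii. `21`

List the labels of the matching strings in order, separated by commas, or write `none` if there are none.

v

i → no match
ii → no match
iii → no match
iv → no match
v → match
vi → no match
vii → no match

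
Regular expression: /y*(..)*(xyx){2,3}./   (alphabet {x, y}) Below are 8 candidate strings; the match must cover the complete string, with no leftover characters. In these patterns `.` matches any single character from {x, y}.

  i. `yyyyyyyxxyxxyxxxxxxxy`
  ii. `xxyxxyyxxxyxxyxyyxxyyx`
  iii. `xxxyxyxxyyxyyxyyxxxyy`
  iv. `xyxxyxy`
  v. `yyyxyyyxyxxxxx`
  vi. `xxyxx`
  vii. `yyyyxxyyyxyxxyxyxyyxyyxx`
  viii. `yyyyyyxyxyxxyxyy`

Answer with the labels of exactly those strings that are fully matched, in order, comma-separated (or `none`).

iv

i → no match
ii → no match
iii → no match
iv → match
v → no match
vi → no match
vii → no match
viii → no match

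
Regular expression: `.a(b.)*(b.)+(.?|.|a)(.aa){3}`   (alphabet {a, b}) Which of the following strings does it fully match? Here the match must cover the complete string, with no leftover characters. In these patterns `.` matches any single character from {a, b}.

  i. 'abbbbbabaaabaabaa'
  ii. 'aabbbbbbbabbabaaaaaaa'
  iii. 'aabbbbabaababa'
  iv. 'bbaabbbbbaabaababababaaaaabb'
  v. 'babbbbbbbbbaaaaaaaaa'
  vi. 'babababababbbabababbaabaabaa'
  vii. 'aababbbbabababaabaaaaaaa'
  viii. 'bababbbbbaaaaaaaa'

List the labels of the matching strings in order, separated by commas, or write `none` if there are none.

i → no match
ii → no match
iii → no match — must end with 'aa'
iv → no match — must end with 'aa'
v → match
vi → match
vii → no match
viii → match

v, vi, viii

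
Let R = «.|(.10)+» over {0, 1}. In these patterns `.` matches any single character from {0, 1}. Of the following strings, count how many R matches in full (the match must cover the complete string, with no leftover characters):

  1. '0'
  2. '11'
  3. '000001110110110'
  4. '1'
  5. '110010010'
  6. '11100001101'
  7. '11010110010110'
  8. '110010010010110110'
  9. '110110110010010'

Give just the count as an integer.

1 → match
2 → no match
3 → no match
4 → match
5 → match
6 → no match
7 → no match
8 → match
9 → match
Total matched: 5

5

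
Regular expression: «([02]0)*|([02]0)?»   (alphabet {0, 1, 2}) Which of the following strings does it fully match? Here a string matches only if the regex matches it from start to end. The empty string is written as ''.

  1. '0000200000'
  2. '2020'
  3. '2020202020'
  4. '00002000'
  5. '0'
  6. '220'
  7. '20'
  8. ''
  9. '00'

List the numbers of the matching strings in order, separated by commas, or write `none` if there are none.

1 → match
2 → match
3 → match
4 → match
5 → no match
6 → no match
7 → match
8 → match
9 → match

1, 2, 3, 4, 7, 8, 9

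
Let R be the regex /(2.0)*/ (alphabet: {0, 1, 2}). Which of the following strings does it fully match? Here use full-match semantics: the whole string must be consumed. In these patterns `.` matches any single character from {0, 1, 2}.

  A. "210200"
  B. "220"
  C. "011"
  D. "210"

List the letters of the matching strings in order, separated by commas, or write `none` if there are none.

A, B, D

A. "210200" → match
B. "220" → match
C. "011" → no match
D. "210" → match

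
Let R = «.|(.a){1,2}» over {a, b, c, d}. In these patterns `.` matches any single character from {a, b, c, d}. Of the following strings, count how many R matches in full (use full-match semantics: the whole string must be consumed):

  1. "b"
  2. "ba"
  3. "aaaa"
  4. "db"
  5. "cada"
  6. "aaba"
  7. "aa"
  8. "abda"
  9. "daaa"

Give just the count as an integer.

1 → match
2 → match
3 → match
4 → no match
5 → match
6 → match
7 → match
8 → no match
9 → match
Total matched: 7

7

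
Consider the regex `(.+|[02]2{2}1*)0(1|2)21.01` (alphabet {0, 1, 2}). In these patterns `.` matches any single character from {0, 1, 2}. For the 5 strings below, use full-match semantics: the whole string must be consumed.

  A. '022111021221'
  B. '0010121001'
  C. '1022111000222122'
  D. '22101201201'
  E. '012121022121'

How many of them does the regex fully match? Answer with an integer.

A → no match — must end with '01'
B → match
C → no match — must end with '01'
D → no match
E → no match — must end with '01'
Total matched: 1

1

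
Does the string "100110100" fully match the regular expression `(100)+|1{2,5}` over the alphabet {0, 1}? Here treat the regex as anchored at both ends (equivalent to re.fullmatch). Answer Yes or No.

No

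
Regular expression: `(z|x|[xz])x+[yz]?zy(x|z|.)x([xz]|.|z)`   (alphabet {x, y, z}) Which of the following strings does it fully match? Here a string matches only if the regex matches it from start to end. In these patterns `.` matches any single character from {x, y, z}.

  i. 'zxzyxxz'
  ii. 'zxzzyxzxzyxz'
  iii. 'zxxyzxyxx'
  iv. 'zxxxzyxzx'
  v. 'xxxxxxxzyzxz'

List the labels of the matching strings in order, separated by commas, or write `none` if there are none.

i → match
ii → no match
iii → no match
iv → no match
v → match

i, v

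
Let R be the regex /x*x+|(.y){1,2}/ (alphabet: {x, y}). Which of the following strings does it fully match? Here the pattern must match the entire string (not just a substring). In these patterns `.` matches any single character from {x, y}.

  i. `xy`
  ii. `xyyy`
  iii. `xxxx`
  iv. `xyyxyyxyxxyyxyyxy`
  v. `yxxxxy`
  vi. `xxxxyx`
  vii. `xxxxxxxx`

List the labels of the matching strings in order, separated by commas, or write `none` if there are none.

i → match
ii → match
iii → match
iv → no match
v → no match
vi → no match
vii → match

i, ii, iii, vii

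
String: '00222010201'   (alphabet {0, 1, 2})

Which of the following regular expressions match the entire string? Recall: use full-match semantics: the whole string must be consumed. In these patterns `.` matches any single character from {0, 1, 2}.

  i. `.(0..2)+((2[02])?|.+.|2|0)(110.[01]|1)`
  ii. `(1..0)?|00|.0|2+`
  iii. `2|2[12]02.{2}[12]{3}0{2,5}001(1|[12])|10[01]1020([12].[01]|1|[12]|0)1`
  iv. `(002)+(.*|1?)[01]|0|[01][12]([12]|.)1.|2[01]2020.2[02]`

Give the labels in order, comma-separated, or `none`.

i, iv

i → match
ii → no match
iii → no match
iv → match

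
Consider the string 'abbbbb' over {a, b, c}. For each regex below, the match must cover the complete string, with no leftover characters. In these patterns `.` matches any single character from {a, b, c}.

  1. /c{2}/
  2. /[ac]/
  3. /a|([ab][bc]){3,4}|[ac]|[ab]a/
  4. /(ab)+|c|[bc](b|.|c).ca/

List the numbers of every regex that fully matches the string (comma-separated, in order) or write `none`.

1 → no match — must start with 'c'
2 → no match
3 → match
4 → no match

3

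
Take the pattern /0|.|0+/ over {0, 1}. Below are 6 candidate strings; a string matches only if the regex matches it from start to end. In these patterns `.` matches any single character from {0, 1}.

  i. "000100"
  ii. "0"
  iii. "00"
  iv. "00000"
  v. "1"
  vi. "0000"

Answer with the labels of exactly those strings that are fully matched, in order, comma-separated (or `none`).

ii, iii, iv, v, vi

i → no match
ii → match
iii → match
iv → match
v → match
vi → match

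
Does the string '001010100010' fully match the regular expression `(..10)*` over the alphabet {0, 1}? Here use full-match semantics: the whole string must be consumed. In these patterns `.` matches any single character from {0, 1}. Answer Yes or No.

Yes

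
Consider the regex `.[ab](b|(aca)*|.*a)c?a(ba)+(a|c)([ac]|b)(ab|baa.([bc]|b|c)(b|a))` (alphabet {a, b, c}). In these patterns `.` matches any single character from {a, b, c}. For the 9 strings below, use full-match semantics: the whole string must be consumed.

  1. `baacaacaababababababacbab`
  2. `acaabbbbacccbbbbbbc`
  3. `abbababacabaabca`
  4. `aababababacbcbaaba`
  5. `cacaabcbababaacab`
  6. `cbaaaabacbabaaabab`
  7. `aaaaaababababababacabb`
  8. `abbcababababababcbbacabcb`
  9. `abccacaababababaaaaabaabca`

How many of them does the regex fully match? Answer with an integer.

1 → match
2 → no match
3 → match
4 → no match
5 → no match
6 → no match
7 → no match
8 → no match
9 → no match
Total matched: 2

2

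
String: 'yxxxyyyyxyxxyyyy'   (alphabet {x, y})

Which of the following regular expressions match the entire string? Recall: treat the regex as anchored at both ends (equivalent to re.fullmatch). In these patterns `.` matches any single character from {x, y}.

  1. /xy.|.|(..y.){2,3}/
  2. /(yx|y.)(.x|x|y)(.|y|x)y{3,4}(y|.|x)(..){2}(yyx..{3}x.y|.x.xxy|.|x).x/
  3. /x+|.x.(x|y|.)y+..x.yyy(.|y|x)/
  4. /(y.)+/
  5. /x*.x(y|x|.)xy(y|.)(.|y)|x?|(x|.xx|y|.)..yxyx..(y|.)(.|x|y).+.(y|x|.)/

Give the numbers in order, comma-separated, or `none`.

3

1 → no match
2 → no match — must end with 'x'
3 → match
4 → no match
5 → no match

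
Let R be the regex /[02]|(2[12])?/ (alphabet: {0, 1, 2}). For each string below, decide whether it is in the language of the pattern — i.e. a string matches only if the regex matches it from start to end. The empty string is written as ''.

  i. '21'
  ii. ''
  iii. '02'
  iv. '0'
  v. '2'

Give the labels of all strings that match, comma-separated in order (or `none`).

i → match
ii → match
iii → no match
iv → match
v → match

i, ii, iv, v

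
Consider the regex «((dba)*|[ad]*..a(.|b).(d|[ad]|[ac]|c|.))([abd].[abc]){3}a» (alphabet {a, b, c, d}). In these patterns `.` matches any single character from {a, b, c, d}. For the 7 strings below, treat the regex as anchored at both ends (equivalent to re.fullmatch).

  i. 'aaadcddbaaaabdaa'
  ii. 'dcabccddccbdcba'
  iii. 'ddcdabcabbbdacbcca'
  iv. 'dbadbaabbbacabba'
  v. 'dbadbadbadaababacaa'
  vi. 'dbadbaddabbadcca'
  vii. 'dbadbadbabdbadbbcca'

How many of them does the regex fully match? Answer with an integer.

6

i → match
ii → no match
iii → match
iv → match
v → match
vi → match
vii → match
Total matched: 6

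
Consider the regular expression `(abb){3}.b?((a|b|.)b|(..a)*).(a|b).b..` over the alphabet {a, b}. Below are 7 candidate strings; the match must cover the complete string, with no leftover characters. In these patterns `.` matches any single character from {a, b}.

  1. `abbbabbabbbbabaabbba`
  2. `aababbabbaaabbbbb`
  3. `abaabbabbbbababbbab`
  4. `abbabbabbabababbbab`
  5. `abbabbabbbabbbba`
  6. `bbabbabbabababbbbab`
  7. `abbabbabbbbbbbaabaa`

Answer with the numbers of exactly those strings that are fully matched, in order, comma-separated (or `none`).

4, 5, 7

1 → no match
2 → no match — must start with `abb`
3 → no match — must start with `abb`
4 → match
5 → match
6 → no match — must start with `abb`
7 → match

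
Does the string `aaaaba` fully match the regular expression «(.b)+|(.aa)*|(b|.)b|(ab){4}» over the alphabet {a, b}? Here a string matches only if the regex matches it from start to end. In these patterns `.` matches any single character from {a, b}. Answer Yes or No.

No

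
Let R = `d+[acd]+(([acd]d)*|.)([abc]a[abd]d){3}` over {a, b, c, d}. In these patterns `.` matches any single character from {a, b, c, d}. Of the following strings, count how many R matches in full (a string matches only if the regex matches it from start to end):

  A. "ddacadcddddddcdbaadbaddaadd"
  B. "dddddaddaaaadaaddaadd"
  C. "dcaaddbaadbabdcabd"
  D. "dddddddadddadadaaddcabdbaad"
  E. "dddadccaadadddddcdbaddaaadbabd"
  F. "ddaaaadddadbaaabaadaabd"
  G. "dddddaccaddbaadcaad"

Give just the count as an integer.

6

A → match
B → match
C → match
D → match
E → match
F → no match
G → match
Total matched: 6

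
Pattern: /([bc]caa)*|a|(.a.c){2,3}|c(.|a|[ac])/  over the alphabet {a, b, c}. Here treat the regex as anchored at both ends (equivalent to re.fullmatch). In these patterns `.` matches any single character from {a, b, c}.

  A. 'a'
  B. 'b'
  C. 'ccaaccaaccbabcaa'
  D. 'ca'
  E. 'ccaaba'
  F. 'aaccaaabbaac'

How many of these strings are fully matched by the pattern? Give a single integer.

2

A → match
B → no match
C → no match
D → match
E → no match
F → no match
Total matched: 2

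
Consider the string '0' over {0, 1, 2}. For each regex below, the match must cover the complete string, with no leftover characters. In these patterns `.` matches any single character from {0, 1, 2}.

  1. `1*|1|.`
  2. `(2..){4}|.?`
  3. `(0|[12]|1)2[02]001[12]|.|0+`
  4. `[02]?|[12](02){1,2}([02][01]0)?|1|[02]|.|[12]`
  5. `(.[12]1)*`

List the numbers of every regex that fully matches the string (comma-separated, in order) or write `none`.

1, 2, 3, 4

1 → match
2 → match
3 → match
4 → match
5 → no match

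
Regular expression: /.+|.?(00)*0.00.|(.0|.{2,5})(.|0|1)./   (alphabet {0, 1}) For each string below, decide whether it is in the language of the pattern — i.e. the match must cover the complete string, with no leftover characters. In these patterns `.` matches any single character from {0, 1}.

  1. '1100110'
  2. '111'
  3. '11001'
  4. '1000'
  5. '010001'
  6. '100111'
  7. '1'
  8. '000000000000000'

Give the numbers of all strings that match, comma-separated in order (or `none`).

1, 2, 3, 4, 5, 6, 7, 8

1 → match
2 → match
3 → match
4 → match
5 → match
6 → match
7 → match
8 → match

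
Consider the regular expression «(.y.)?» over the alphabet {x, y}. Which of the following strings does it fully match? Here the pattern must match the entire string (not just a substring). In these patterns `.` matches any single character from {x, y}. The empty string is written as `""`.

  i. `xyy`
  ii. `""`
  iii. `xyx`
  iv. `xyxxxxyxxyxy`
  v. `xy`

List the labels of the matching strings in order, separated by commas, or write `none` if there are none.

i → match
ii → match
iii → match
iv → no match
v → no match

i, ii, iii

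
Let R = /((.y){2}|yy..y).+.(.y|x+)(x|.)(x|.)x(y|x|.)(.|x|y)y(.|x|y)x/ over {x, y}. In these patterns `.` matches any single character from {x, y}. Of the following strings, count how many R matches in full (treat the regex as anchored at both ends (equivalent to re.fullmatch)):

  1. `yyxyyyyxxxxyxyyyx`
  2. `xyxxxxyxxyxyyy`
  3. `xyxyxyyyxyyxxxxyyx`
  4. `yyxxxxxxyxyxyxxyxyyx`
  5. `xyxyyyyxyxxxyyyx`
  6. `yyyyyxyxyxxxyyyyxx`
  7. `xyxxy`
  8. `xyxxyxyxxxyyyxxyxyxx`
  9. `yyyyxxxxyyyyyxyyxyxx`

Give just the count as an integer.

1 → no match
2 → no match — must end with `x`
3 → match
4 → no match
5 → match
6 → no match
7 → no match — must end with `x`
8 → no match
9 → no match
Total matched: 2

2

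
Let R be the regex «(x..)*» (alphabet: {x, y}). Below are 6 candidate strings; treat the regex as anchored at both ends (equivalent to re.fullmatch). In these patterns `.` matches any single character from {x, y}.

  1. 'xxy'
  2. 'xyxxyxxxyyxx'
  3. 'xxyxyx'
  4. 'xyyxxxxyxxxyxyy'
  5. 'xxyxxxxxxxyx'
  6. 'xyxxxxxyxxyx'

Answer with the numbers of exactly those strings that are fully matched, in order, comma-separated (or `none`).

1, 3, 4, 5, 6

1 → match
2 → no match
3 → match
4 → match
5 → match
6 → match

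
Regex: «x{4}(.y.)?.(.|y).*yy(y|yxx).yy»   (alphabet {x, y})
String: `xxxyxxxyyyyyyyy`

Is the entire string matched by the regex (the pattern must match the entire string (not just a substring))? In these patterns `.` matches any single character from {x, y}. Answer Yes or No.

No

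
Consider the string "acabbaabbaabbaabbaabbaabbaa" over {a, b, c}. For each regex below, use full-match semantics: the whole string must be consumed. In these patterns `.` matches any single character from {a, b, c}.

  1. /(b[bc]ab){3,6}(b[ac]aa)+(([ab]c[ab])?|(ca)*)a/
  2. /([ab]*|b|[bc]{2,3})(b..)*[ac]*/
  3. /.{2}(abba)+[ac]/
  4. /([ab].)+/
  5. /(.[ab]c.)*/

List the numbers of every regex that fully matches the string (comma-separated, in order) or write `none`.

1 → no match — must start with "b"
2 → no match
3 → match
4 → no match
5 → no match

3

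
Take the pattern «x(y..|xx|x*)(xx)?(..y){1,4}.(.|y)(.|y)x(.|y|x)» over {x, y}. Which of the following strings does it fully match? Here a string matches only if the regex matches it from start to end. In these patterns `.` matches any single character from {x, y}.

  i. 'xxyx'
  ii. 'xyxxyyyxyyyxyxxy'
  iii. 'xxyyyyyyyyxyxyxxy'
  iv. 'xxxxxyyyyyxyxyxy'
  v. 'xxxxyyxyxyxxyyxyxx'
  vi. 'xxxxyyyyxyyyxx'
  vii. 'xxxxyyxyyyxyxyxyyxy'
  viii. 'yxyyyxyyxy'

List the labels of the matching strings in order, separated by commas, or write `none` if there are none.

i → no match
ii → no match
iii → no match
iv → no match
v → no match
vi → no match
vii → no match
viii → no match — must start with 'x'

none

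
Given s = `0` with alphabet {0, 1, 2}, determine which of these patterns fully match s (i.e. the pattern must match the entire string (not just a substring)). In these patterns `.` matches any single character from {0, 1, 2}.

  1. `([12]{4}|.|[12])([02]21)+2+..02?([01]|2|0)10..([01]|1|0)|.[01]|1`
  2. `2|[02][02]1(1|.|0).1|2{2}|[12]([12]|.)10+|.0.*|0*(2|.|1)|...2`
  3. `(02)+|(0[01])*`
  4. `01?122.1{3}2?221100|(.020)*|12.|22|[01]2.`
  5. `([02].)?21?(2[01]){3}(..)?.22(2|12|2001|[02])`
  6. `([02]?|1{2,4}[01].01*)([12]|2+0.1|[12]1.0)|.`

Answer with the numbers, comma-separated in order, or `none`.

1 → no match
2 → match
3 → no match
4 → no match
5 → no match
6 → match

2, 6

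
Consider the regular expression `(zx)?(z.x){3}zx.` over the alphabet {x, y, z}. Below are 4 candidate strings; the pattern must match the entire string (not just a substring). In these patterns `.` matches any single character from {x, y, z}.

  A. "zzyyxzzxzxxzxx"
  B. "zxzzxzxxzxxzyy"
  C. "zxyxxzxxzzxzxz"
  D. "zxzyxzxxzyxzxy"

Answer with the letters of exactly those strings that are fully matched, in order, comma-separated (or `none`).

A → no match
B → no match
C → no match
D → match

D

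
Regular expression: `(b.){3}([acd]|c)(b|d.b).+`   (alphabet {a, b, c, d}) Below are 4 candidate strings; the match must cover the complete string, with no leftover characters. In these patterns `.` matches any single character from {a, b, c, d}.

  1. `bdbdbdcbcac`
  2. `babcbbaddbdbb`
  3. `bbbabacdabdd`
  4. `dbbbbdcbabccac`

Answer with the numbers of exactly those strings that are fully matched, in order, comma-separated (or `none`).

1, 2, 3

1 → match
2 → match
3 → match
4 → no match — must start with `b`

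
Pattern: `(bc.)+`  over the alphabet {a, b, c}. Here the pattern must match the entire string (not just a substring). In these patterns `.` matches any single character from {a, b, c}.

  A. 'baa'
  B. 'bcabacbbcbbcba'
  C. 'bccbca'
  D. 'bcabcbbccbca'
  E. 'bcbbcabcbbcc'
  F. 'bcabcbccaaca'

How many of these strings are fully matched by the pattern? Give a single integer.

3

A → no match — must start with 'bc'
B → no match
C → match
D → match
E → match
F → no match
Total matched: 3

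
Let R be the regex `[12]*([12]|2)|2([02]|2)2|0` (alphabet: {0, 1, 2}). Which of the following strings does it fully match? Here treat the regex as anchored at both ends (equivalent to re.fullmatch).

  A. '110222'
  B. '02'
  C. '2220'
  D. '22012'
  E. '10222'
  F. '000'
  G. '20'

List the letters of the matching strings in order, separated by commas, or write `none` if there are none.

none

A → no match
B → no match
C → no match
D → no match
E → no match
F → no match
G → no match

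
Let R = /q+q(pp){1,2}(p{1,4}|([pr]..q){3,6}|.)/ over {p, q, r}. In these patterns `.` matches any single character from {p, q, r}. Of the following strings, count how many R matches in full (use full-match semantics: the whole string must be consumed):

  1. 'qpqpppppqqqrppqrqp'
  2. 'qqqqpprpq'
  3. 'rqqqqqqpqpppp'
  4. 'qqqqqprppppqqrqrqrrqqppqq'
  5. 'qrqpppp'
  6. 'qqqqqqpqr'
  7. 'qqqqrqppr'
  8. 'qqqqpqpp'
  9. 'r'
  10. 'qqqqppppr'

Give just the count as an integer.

1 → no match
2 → no match
3 → no match — must start with 'q'
4 → no match
5 → no match
6 → no match
7 → no match
8 → no match
9 → no match — must start with 'q'
10 → match
Total matched: 1

1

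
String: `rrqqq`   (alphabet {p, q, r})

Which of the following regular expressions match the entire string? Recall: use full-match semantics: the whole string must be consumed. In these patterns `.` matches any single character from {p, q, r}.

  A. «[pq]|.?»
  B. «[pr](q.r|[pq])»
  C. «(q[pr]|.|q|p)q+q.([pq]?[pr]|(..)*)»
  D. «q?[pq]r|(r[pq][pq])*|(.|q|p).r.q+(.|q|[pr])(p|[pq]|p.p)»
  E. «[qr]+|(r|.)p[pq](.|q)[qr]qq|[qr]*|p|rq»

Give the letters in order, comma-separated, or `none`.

E

A → no match
B → no match
C → no match
D → no match
E → match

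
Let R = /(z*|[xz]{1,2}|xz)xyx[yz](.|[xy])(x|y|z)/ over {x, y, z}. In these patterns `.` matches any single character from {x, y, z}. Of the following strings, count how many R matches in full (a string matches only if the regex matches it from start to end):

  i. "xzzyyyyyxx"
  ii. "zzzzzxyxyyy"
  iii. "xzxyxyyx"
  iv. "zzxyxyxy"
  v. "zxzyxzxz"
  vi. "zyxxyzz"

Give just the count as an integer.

3

i. "xzzyyyyyxx" → no match
ii. "zzzzzxyxyyy" → match
iii. "xzxyxyyx" → match
iv. "zzxyxyxy" → match
v. "zxzyxzxz" → no match
vi. "zyxxyzz" → no match
Total matched: 3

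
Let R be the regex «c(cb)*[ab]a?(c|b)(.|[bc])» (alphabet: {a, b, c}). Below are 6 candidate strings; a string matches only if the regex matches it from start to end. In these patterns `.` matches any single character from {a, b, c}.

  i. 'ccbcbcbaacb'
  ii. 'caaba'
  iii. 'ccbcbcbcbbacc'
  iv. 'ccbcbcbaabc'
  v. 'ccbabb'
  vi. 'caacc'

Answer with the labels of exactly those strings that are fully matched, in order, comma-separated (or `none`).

i, ii, iii, iv, v, vi

i → match
ii → match
iii → match
iv → match
v → match
vi → match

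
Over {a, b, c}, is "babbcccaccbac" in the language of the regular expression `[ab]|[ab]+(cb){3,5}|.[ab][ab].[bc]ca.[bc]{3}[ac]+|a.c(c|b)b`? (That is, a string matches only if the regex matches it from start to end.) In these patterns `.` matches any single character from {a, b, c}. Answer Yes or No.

No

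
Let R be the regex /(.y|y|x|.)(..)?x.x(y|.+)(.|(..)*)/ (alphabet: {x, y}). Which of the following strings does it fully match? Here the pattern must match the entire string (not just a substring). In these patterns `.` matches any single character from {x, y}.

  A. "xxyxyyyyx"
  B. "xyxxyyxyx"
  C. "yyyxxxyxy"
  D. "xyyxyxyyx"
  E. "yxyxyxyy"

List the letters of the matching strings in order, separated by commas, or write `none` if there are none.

A, C, D, E

A → match
B → no match
C → match
D → match
E → match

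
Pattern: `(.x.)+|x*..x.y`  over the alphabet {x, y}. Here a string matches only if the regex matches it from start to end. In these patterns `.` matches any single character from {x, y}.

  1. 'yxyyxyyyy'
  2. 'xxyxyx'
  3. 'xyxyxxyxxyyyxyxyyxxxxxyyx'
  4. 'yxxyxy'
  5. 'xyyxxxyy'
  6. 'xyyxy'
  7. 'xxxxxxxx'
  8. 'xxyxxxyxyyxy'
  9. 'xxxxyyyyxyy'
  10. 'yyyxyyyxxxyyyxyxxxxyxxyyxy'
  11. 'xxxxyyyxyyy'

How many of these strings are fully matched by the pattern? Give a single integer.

2

1. 'yxyyxyyyy' → no match
2. 'xxyxyx' → no match
3 → no match
4. 'yxxyxy' → match
5. 'xyyxxxyy' → no match
6. 'xyyxy' → no match
7. 'xxxxxxxx' → no match
8. 'xxyxxxyxyyxy' → match
9. 'xxxxyyyyxyy' → no match
10 → no match
11. 'xxxxyyyxyyy' → no match
Total matched: 2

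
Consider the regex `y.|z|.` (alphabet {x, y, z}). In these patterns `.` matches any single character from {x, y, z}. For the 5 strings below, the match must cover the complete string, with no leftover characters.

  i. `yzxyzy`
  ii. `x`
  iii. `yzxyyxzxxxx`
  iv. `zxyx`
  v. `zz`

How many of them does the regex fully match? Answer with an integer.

1

i → no match
ii → match
iii → no match
iv → no match
v → no match
Total matched: 1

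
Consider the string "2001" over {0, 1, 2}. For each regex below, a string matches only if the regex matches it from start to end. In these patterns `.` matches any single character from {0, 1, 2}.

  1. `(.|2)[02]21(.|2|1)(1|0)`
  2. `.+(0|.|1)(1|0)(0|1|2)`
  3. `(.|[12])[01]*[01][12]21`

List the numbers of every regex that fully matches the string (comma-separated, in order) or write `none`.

1 → no match
2 → match
3 → no match — must end with "21"

2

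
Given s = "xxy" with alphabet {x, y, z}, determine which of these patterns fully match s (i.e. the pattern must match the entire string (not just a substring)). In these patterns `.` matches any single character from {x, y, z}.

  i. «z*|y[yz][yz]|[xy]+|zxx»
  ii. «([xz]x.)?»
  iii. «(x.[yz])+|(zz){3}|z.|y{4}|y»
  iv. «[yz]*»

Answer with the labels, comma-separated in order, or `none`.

i → match
ii → match
iii → match
iv → no match

i, ii, iii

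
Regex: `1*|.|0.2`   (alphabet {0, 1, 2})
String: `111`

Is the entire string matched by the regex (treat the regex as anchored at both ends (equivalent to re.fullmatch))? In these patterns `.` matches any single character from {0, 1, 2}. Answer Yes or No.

Yes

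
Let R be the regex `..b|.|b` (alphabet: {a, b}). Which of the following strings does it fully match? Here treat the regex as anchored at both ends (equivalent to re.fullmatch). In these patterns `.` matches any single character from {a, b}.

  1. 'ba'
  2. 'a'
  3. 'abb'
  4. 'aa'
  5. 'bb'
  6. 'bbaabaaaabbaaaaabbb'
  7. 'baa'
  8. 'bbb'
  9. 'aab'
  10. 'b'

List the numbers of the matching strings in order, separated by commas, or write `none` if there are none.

2, 3, 8, 9, 10

1 → no match
2 → match
3 → match
4 → no match
5 → no match
6 → no match
7 → no match
8 → match
9 → match
10 → match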